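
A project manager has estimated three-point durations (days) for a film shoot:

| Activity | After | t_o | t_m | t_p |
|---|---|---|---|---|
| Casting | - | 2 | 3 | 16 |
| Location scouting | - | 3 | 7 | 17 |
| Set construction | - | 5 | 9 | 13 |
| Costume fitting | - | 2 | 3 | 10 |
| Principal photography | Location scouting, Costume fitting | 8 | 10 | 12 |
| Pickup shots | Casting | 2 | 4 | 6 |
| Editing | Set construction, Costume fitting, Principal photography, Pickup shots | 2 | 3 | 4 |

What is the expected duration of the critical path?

te_Casting = (2 + 4·3 + 16)/6 = 30/6 = 5
te_Location scouting = (3 + 4·7 + 17)/6 = 48/6 = 8
te_Set construction = (5 + 4·9 + 13)/6 = 54/6 = 9
te_Costume fitting = (2 + 4·3 + 10)/6 = 24/6 = 4
te_Principal photography = (8 + 4·10 + 12)/6 = 60/6 = 10
te_Pickup shots = (2 + 4·4 + 6)/6 = 24/6 = 4
te_Editing = (2 + 4·3 + 4)/6 = 18/6 = 3

Forward pass:
ES_Casting = 0; EF_Casting = 5
ES_Location scouting = 0; EF_Location scouting = 8
ES_Set construction = 0; EF_Set construction = 9
ES_Costume fitting = 0; EF_Costume fitting = 4
ES_Principal photography = max(EF_Location scouting=8, EF_Costume fitting=4) = 8; EF_Principal photography = 8+10 = 18
ES_Pickup shots = 5; EF_Pickup shots = 5+4 = 9
ES_Editing = max(EF_Set construction=9, EF_Costume fitting=4, EF_Principal photography=18, EF_Pickup shots=9) = 18; EF_Editing = 18+3 = 21
Expected project duration μ = 21 days. Critical path: Location scouting → Principal photography → Editing.

21 days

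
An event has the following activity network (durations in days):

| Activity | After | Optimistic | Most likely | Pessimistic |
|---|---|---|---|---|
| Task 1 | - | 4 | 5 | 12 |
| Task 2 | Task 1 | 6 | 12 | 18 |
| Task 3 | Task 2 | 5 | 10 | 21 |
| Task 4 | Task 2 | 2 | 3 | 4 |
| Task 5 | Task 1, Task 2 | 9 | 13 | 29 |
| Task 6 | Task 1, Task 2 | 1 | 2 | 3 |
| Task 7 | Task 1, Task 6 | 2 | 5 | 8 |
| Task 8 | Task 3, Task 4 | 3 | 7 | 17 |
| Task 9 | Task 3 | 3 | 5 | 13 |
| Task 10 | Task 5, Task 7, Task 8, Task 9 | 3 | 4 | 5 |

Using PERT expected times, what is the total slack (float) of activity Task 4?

8 days

te_Task 1 = (4 + 4·5 + 12)/6 = 36/6 = 6
te_Task 2 = (6 + 4·12 + 18)/6 = 72/6 = 12
te_Task 3 = (5 + 4·10 + 21)/6 = 66/6 = 11
te_Task 4 = (2 + 4·3 + 4)/6 = 18/6 = 3
te_Task 5 = (9 + 4·13 + 29)/6 = 90/6 = 15
te_Task 6 = (1 + 4·2 + 3)/6 = 12/6 = 2
te_Task 7 = (2 + 4·5 + 8)/6 = 30/6 = 5
te_Task 8 = (3 + 4·7 + 17)/6 = 48/6 = 8
te_Task 9 = (3 + 4·5 + 13)/6 = 36/6 = 6
te_Task 10 = (3 + 4·4 + 5)/6 = 24/6 = 4

Forward pass:
ES_Task 1 = 0; EF_Task 1 = 6
ES_Task 2 = 6; EF_Task 2 = 6+12 = 18
ES_Task 3 = 18; EF_Task 3 = 18+11 = 29
ES_Task 4 = 18; EF_Task 4 = 18+3 = 21
ES_Task 5 = max(EF_Task 1=6, EF_Task 2=18) = 18; EF_Task 5 = 18+15 = 33
ES_Task 6 = max(EF_Task 1=6, EF_Task 2=18) = 18; EF_Task 6 = 18+2 = 20
ES_Task 7 = max(EF_Task 1=6, EF_Task 6=20) = 20; EF_Task 7 = 20+5 = 25
ES_Task 8 = max(EF_Task 3=29, EF_Task 4=21) = 29; EF_Task 8 = 29+8 = 37
ES_Task 9 = 29; EF_Task 9 = 29+6 = 35
ES_Task 10 = max(EF_Task 5=33, EF_Task 7=25, EF_Task 8=37, EF_Task 9=35) = 37; EF_Task 10 = 37+4 = 41
Expected project duration μ = 41 days. Critical path: Task 1 → Task 2 → Task 3 → Task 8 → Task 10.

Backward pass:
LF_Task 10 = 41; LS_Task 10 = 41−4 = 37
LF_Task 9 = LS_Task 10 = 37; LS_Task 9 = 37−6 = 31
LF_Task 8 = LS_Task 10 = 37; LS_Task 8 = 37−8 = 29
LF_Task 7 = LS_Task 10 = 37; LS_Task 7 = 37−5 = 32
LF_Task 6 = LS_Task 7 = 32; LS_Task 6 = 32−2 = 30
LF_Task 5 = LS_Task 10 = 37; LS_Task 5 = 37−15 = 22
LF_Task 4 = LS_Task 8 = 29; LS_Task 4 = 29−3 = 26
LF_Task 3 = min(LS_Task 8=29, LS_Task 9=31) = 29; LS_Task 3 = 29−11 = 18
LF_Task 2 = min(LS_Task 3=18, LS_Task 4=26, LS_Task 5=22, LS_Task 6=30) = 18; LS_Task 2 = 18−12 = 6
LF_Task 1 = min(LS_Task 2=6, LS_Task 5=22, LS_Task 6=30, LS_Task 7=32) = 6; LS_Task 1 = 6−6 = 0
Slack_Task 4 = LS_Task 4 − ES_Task 4 = 26 − 18 = 8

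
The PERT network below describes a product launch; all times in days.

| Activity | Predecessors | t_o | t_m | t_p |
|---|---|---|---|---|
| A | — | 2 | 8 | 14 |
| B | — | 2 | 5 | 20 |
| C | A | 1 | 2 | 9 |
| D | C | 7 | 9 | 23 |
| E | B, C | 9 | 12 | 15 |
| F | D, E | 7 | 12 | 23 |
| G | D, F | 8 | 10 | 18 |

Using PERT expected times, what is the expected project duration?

47 days

te_A = (2 + 4·8 + 14)/6 = 48/6 = 8
te_B = (2 + 4·5 + 20)/6 = 42/6 = 7
te_C = (1 + 4·2 + 9)/6 = 18/6 = 3
te_D = (7 + 4·9 + 23)/6 = 66/6 = 11
te_E = (9 + 4·12 + 15)/6 = 72/6 = 12
te_F = (7 + 4·12 + 23)/6 = 78/6 = 13
te_G = (8 + 4·10 + 18)/6 = 66/6 = 11

Forward pass:
ES_A = 0; EF_A = 8
ES_B = 0; EF_B = 7
ES_C = 8; EF_C = 8+3 = 11
ES_D = 11; EF_D = 11+11 = 22
ES_E = max(EF_B=7, EF_C=11) = 11; EF_E = 11+12 = 23
ES_F = max(EF_D=22, EF_E=23) = 23; EF_F = 23+13 = 36
ES_G = max(EF_D=22, EF_F=36) = 36; EF_G = 36+11 = 47
Expected project duration μ = 47 days. Critical path: A → C → E → F → G.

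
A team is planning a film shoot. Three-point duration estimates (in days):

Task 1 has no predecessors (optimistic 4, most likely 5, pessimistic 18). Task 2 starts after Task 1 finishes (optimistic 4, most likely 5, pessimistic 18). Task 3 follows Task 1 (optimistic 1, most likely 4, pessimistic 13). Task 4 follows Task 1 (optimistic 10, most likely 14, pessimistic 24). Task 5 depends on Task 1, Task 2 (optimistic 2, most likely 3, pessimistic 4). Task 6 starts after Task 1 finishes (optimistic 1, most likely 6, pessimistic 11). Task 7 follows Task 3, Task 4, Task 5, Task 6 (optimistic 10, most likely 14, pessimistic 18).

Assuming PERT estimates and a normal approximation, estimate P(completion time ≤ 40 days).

0.869

te_Task 1 = (4 + 4·5 + 18)/6 = 42/6 = 7; σ²_Task 1 = ((18−4)/6)² = 5.444
te_Task 2 = (4 + 4·5 + 18)/6 = 42/6 = 7; σ²_Task 2 = ((18−4)/6)² = 5.444
te_Task 3 = (1 + 4·4 + 13)/6 = 30/6 = 5; σ²_Task 3 = ((13−1)/6)² = 4.000
te_Task 4 = (10 + 4·14 + 24)/6 = 90/6 = 15; σ²_Task 4 = ((24−10)/6)² = 5.444
te_Task 5 = (2 + 4·3 + 4)/6 = 18/6 = 3; σ²_Task 5 = ((4−2)/6)² = 0.111
te_Task 6 = (1 + 4·6 + 11)/6 = 36/6 = 6; σ²_Task 6 = ((11−1)/6)² = 2.778
te_Task 7 = (10 + 4·14 + 18)/6 = 84/6 = 14; σ²_Task 7 = ((18−10)/6)² = 1.778

Forward pass:
ES_Task 1 = 0; EF_Task 1 = 7
ES_Task 2 = 7; EF_Task 2 = 7+7 = 14
ES_Task 3 = 7; EF_Task 3 = 7+5 = 12
ES_Task 4 = 7; EF_Task 4 = 7+15 = 22
ES_Task 5 = max(EF_Task 1=7, EF_Task 2=14) = 14; EF_Task 5 = 14+3 = 17
ES_Task 6 = 7; EF_Task 6 = 7+6 = 13
ES_Task 7 = max(EF_Task 3=12, EF_Task 4=22, EF_Task 5=17, EF_Task 6=13) = 22; EF_Task 7 = 22+14 = 36
Expected project duration μ = 36 days. Critical path: Task 1 → Task 4 → Task 7.

Variance along critical path = 5.444 + 5.444 + 1.778 = 12.667; σ = √12.667 = 3.559 days.
Z = (40 − 36) / 3.559 = 1.124
P(T ≤ 40) = Φ(1.124) ≈ 0.869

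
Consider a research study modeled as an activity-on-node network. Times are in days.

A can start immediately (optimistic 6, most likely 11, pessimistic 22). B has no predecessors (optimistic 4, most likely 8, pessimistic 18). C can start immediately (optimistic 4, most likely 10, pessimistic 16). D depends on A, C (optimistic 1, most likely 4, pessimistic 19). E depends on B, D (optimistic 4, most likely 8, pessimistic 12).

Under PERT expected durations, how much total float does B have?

9 days

te_A = (6 + 4·11 + 22)/6 = 72/6 = 12
te_B = (4 + 4·8 + 18)/6 = 54/6 = 9
te_C = (4 + 4·10 + 16)/6 = 60/6 = 10
te_D = (1 + 4·4 + 19)/6 = 36/6 = 6
te_E = (4 + 4·8 + 12)/6 = 48/6 = 8

Forward pass:
ES_A = 0; EF_A = 12
ES_B = 0; EF_B = 9
ES_C = 0; EF_C = 10
ES_D = max(EF_A=12, EF_C=10) = 12; EF_D = 12+6 = 18
ES_E = max(EF_B=9, EF_D=18) = 18; EF_E = 18+8 = 26
Expected project duration μ = 26 days. Critical path: A → D → E.

Backward pass:
LF_E = 26; LS_E = 26−8 = 18
LF_D = LS_E = 18; LS_D = 18−6 = 12
LF_C = LS_D = 12; LS_C = 12−10 = 2
LF_B = LS_E = 18; LS_B = 18−9 = 9
LF_A = LS_D = 12; LS_A = 12−12 = 0
Slack_B = LS_B − ES_B = 9 − 0 = 9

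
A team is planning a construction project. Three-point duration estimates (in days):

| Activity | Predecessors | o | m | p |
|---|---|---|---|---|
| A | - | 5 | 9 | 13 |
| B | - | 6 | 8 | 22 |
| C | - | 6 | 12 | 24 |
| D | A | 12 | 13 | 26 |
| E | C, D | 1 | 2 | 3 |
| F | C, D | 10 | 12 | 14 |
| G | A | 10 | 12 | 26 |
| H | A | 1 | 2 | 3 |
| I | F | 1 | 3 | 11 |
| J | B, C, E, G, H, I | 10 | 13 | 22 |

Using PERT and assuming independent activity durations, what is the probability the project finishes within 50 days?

te_A = (5 + 4·9 + 13)/6 = 54/6 = 9; σ²_A = ((13−5)/6)² = 1.778
te_B = (6 + 4·8 + 22)/6 = 60/6 = 10; σ²_B = ((22−6)/6)² = 7.111
te_C = (6 + 4·12 + 24)/6 = 78/6 = 13; σ²_C = ((24−6)/6)² = 9.000
te_D = (12 + 4·13 + 26)/6 = 90/6 = 15; σ²_D = ((26−12)/6)² = 5.444
te_E = (1 + 4·2 + 3)/6 = 12/6 = 2; σ²_E = ((3−1)/6)² = 0.111
te_F = (10 + 4·12 + 14)/6 = 72/6 = 12; σ²_F = ((14−10)/6)² = 0.444
te_G = (10 + 4·12 + 26)/6 = 84/6 = 14; σ²_G = ((26−10)/6)² = 7.111
te_H = (1 + 4·2 + 3)/6 = 12/6 = 2; σ²_H = ((3−1)/6)² = 0.111
te_I = (1 + 4·3 + 11)/6 = 24/6 = 4; σ²_I = ((11−1)/6)² = 2.778
te_J = (10 + 4·13 + 22)/6 = 84/6 = 14; σ²_J = ((22−10)/6)² = 4.000

Forward pass:
ES_A = 0; EF_A = 9
ES_B = 0; EF_B = 10
ES_C = 0; EF_C = 13
ES_D = 9; EF_D = 9+15 = 24
ES_E = max(EF_C=13, EF_D=24) = 24; EF_E = 24+2 = 26
ES_F = max(EF_C=13, EF_D=24) = 24; EF_F = 24+12 = 36
ES_G = 9; EF_G = 9+14 = 23
ES_H = 9; EF_H = 9+2 = 11
ES_I = 36; EF_I = 36+4 = 40
ES_J = max(EF_B=10, EF_C=13, EF_E=26, EF_G=23, EF_H=11, EF_I=40) = 40; EF_J = 40+14 = 54
Expected project duration μ = 54 days. Critical path: A → D → F → I → J.

Variance along critical path = 1.778 + 5.444 + 0.444 + 2.778 + 4.000 = 14.444; σ = √14.444 = 3.801 days.
Z = (50 − 54) / 3.801 = -1.052
P(T ≤ 50) = Φ(-1.052) ≈ 0.146

0.146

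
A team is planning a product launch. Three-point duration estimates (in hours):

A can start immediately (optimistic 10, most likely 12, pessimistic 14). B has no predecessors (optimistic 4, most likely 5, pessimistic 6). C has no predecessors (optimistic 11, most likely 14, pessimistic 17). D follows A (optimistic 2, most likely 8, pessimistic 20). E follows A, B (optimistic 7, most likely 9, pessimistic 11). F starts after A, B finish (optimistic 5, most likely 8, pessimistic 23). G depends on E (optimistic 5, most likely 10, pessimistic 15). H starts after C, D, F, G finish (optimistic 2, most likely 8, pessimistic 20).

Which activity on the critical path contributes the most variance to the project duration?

te_A = (10 + 4·12 + 14)/6 = 72/6 = 12; σ²_A = ((14−10)/6)² = 0.444
te_B = (4 + 4·5 + 6)/6 = 30/6 = 5; σ²_B = ((6−4)/6)² = 0.111
te_C = (11 + 4·14 + 17)/6 = 84/6 = 14; σ²_C = ((17−11)/6)² = 1.000
te_D = (2 + 4·8 + 20)/6 = 54/6 = 9; σ²_D = ((20−2)/6)² = 9.000
te_E = (7 + 4·9 + 11)/6 = 54/6 = 9; σ²_E = ((11−7)/6)² = 0.444
te_F = (5 + 4·8 + 23)/6 = 60/6 = 10; σ²_F = ((23−5)/6)² = 9.000
te_G = (5 + 4·10 + 15)/6 = 60/6 = 10; σ²_G = ((15−5)/6)² = 2.778
te_H = (2 + 4·8 + 20)/6 = 54/6 = 9; σ²_H = ((20−2)/6)² = 9.000

Forward pass:
ES_A = 0; EF_A = 12
ES_B = 0; EF_B = 5
ES_C = 0; EF_C = 14
ES_D = 12; EF_D = 12+9 = 21
ES_E = max(EF_A=12, EF_B=5) = 12; EF_E = 12+9 = 21
ES_F = max(EF_A=12, EF_B=5) = 12; EF_F = 12+10 = 22
ES_G = 21; EF_G = 21+10 = 31
ES_H = max(EF_C=14, EF_D=21, EF_F=22, EF_G=31) = 31; EF_H = 31+9 = 40
Expected project duration μ = 40 hours. Critical path: A → E → G → H.

Variances on critical path: σ²_A=0.444, σ²_E=0.444, σ²_G=2.778, σ²_H=9.000.
Largest is σ²_H = 9.000.

H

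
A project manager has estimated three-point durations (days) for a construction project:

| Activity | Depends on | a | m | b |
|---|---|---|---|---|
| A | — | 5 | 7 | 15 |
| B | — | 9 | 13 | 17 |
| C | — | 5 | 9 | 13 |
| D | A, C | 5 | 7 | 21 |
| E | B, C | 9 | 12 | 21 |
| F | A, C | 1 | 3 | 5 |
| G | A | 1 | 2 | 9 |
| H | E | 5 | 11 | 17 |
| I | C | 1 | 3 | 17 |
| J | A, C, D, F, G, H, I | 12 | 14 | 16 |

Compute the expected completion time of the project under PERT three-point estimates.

te_A = (5 + 4·7 + 15)/6 = 48/6 = 8
te_B = (9 + 4·13 + 17)/6 = 78/6 = 13
te_C = (5 + 4·9 + 13)/6 = 54/6 = 9
te_D = (5 + 4·7 + 21)/6 = 54/6 = 9
te_E = (9 + 4·12 + 21)/6 = 78/6 = 13
te_F = (1 + 4·3 + 5)/6 = 18/6 = 3
te_G = (1 + 4·2 + 9)/6 = 18/6 = 3
te_H = (5 + 4·11 + 17)/6 = 66/6 = 11
te_I = (1 + 4·3 + 17)/6 = 30/6 = 5
te_J = (12 + 4·14 + 16)/6 = 84/6 = 14

Forward pass:
ES_A = 0; EF_A = 8
ES_B = 0; EF_B = 13
ES_C = 0; EF_C = 9
ES_D = max(EF_A=8, EF_C=9) = 9; EF_D = 9+9 = 18
ES_E = max(EF_B=13, EF_C=9) = 13; EF_E = 13+13 = 26
ES_F = max(EF_A=8, EF_C=9) = 9; EF_F = 9+3 = 12
ES_G = 8; EF_G = 8+3 = 11
ES_H = 26; EF_H = 26+11 = 37
ES_I = 9; EF_I = 9+5 = 14
ES_J = max(EF_A=8, EF_C=9, EF_D=18, EF_F=12, EF_G=11, EF_H=37, EF_I=14) = 37; EF_J = 37+14 = 51
Expected project duration μ = 51 days. Critical path: B → E → H → J.

51 days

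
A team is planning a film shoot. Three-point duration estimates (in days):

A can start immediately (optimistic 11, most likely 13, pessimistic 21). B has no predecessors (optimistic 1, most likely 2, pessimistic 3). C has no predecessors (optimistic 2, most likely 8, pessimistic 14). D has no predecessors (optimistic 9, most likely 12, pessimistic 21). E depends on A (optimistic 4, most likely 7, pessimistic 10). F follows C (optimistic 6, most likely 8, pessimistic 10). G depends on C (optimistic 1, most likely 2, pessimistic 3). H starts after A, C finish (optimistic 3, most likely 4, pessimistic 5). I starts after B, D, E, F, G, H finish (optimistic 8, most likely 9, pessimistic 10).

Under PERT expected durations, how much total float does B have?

19 days

te_A = (11 + 4·13 + 21)/6 = 84/6 = 14
te_B = (1 + 4·2 + 3)/6 = 12/6 = 2
te_C = (2 + 4·8 + 14)/6 = 48/6 = 8
te_D = (9 + 4·12 + 21)/6 = 78/6 = 13
te_E = (4 + 4·7 + 10)/6 = 42/6 = 7
te_F = (6 + 4·8 + 10)/6 = 48/6 = 8
te_G = (1 + 4·2 + 3)/6 = 12/6 = 2
te_H = (3 + 4·4 + 5)/6 = 24/6 = 4
te_I = (8 + 4·9 + 10)/6 = 54/6 = 9

Forward pass:
ES_A = 0; EF_A = 14
ES_B = 0; EF_B = 2
ES_C = 0; EF_C = 8
ES_D = 0; EF_D = 13
ES_E = 14; EF_E = 14+7 = 21
ES_F = 8; EF_F = 8+8 = 16
ES_G = 8; EF_G = 8+2 = 10
ES_H = max(EF_A=14, EF_C=8) = 14; EF_H = 14+4 = 18
ES_I = max(EF_B=2, EF_D=13, EF_E=21, EF_F=16, EF_G=10, EF_H=18) = 21; EF_I = 21+9 = 30
Expected project duration μ = 30 days. Critical path: A → E → I.

Backward pass:
LF_I = 30; LS_I = 30−9 = 21
LF_H = LS_I = 21; LS_H = 21−4 = 17
LF_G = LS_I = 21; LS_G = 21−2 = 19
LF_F = LS_I = 21; LS_F = 21−8 = 13
LF_E = LS_I = 21; LS_E = 21−7 = 14
LF_D = LS_I = 21; LS_D = 21−13 = 8
LF_C = min(LS_F=13, LS_G=19, LS_H=17) = 13; LS_C = 13−8 = 5
LF_B = LS_I = 21; LS_B = 21−2 = 19
LF_A = min(LS_E=14, LS_H=17) = 14; LS_A = 14−14 = 0
Slack_B = LS_B − ES_B = 19 − 0 = 19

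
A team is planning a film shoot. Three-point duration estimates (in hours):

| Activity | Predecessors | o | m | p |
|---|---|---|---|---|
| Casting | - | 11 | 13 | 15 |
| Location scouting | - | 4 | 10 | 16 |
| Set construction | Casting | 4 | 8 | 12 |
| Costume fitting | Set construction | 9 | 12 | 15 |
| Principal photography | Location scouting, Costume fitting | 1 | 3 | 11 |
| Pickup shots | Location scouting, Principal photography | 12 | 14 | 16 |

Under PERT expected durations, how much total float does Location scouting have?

te_Casting = (11 + 4·13 + 15)/6 = 78/6 = 13
te_Location scouting = (4 + 4·10 + 16)/6 = 60/6 = 10
te_Set construction = (4 + 4·8 + 12)/6 = 48/6 = 8
te_Costume fitting = (9 + 4·12 + 15)/6 = 72/6 = 12
te_Principal photography = (1 + 4·3 + 11)/6 = 24/6 = 4
te_Pickup shots = (12 + 4·14 + 16)/6 = 84/6 = 14

Forward pass:
ES_Casting = 0; EF_Casting = 13
ES_Location scouting = 0; EF_Location scouting = 10
ES_Set construction = 13; EF_Set construction = 13+8 = 21
ES_Costume fitting = 21; EF_Costume fitting = 21+12 = 33
ES_Principal photography = max(EF_Location scouting=10, EF_Costume fitting=33) = 33; EF_Principal photography = 33+4 = 37
ES_Pickup shots = max(EF_Location scouting=10, EF_Principal photography=37) = 37; EF_Pickup shots = 37+14 = 51
Expected project duration μ = 51 hours. Critical path: Casting → Set construction → Costume fitting → Principal photography → Pickup shots.

Backward pass:
LF_Pickup shots = 51; LS_Pickup shots = 51−14 = 37
LF_Principal photography = LS_Pickup shots = 37; LS_Principal photography = 37−4 = 33
LF_Costume fitting = LS_Principal photography = 33; LS_Costume fitting = 33−12 = 21
LF_Set construction = LS_Costume fitting = 21; LS_Set construction = 21−8 = 13
LF_Location scouting = min(LS_Principal photography=33, LS_Pickup shots=37) = 33; LS_Location scouting = 33−10 = 23
LF_Casting = LS_Set construction = 13; LS_Casting = 13−13 = 0
Slack_Location scouting = LS_Location scouting − ES_Location scouting = 23 − 0 = 23

23 hours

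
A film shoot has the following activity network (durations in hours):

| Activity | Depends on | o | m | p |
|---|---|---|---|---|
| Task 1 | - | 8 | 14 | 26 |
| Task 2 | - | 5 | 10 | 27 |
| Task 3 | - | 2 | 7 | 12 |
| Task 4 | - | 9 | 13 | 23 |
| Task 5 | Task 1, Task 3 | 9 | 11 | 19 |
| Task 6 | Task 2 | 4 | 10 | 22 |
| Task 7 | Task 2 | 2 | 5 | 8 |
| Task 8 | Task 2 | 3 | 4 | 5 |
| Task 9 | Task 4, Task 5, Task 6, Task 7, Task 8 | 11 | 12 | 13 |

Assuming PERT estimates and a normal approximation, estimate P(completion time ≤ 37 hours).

te_Task 1 = (8 + 4·14 + 26)/6 = 90/6 = 15; σ²_Task 1 = ((26−8)/6)² = 9.000
te_Task 2 = (5 + 4·10 + 27)/6 = 72/6 = 12; σ²_Task 2 = ((27−5)/6)² = 13.444
te_Task 3 = (2 + 4·7 + 12)/6 = 42/6 = 7; σ²_Task 3 = ((12−2)/6)² = 2.778
te_Task 4 = (9 + 4·13 + 23)/6 = 84/6 = 14; σ²_Task 4 = ((23−9)/6)² = 5.444
te_Task 5 = (9 + 4·11 + 19)/6 = 72/6 = 12; σ²_Task 5 = ((19−9)/6)² = 2.778
te_Task 6 = (4 + 4·10 + 22)/6 = 66/6 = 11; σ²_Task 6 = ((22−4)/6)² = 9.000
te_Task 7 = (2 + 4·5 + 8)/6 = 30/6 = 5; σ²_Task 7 = ((8−2)/6)² = 1.000
te_Task 8 = (3 + 4·4 + 5)/6 = 24/6 = 4; σ²_Task 8 = ((5−3)/6)² = 0.111
te_Task 9 = (11 + 4·12 + 13)/6 = 72/6 = 12; σ²_Task 9 = ((13−11)/6)² = 0.111

Forward pass:
ES_Task 1 = 0; EF_Task 1 = 15
ES_Task 2 = 0; EF_Task 2 = 12
ES_Task 3 = 0; EF_Task 3 = 7
ES_Task 4 = 0; EF_Task 4 = 14
ES_Task 5 = max(EF_Task 1=15, EF_Task 3=7) = 15; EF_Task 5 = 15+12 = 27
ES_Task 6 = 12; EF_Task 6 = 12+11 = 23
ES_Task 7 = 12; EF_Task 7 = 12+5 = 17
ES_Task 8 = 12; EF_Task 8 = 12+4 = 16
ES_Task 9 = max(EF_Task 4=14, EF_Task 5=27, EF_Task 6=23, EF_Task 7=17, EF_Task 8=16) = 27; EF_Task 9 = 27+12 = 39
Expected project duration μ = 39 hours. Critical path: Task 1 → Task 5 → Task 9.

Variance along critical path = 9.000 + 2.778 + 0.111 = 11.889; σ = √11.889 = 3.448 hours.
Z = (37 − 39) / 3.448 = -0.580
P(T ≤ 37) = Φ(-0.580) ≈ 0.281

0.281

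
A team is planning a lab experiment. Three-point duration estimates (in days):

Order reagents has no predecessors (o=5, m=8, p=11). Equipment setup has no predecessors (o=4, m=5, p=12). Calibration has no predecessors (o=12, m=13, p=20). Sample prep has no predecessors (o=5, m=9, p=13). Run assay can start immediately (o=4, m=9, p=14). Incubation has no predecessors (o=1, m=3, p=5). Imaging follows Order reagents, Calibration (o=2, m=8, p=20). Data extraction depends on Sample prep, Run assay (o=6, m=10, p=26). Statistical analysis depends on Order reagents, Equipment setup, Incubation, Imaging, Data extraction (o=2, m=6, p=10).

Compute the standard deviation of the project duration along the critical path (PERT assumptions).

te_Order reagents = (5 + 4·8 + 11)/6 = 48/6 = 8; σ²_Order reagents = ((11−5)/6)² = 1.000
te_Equipment setup = (4 + 4·5 + 12)/6 = 36/6 = 6; σ²_Equipment setup = ((12−4)/6)² = 1.778
te_Calibration = (12 + 4·13 + 20)/6 = 84/6 = 14; σ²_Calibration = ((20−12)/6)² = 1.778
te_Sample prep = (5 + 4·9 + 13)/6 = 54/6 = 9; σ²_Sample prep = ((13−5)/6)² = 1.778
te_Run assay = (4 + 4·9 + 14)/6 = 54/6 = 9; σ²_Run assay = ((14−4)/6)² = 2.778
te_Incubation = (1 + 4·3 + 5)/6 = 18/6 = 3; σ²_Incubation = ((5−1)/6)² = 0.444
te_Imaging = (2 + 4·8 + 20)/6 = 54/6 = 9; σ²_Imaging = ((20−2)/6)² = 9.000
te_Data extraction = (6 + 4·10 + 26)/6 = 72/6 = 12; σ²_Data extraction = ((26−6)/6)² = 11.111
te_Statistical analysis = (2 + 4·6 + 10)/6 = 36/6 = 6; σ²_Statistical analysis = ((10−2)/6)² = 1.778

Forward pass:
ES_Order reagents = 0; EF_Order reagents = 8
ES_Equipment setup = 0; EF_Equipment setup = 6
ES_Calibration = 0; EF_Calibration = 14
ES_Sample prep = 0; EF_Sample prep = 9
ES_Run assay = 0; EF_Run assay = 9
ES_Incubation = 0; EF_Incubation = 3
ES_Imaging = max(EF_Order reagents=8, EF_Calibration=14) = 14; EF_Imaging = 14+9 = 23
ES_Data extraction = max(EF_Sample prep=9, EF_Run assay=9) = 9; EF_Data extraction = 9+12 = 21
ES_Statistical analysis = max(EF_Order reagents=8, EF_Equipment setup=6, EF_Incubation=3, EF_Imaging=23, EF_Data extraction=21) = 23; EF_Statistical analysis = 23+6 = 29
Expected project duration μ = 29 days. Critical path: Calibration → Imaging → Statistical analysis.

Variance along critical path = 1.778 + 9.000 + 1.778 = 12.556
σ = √12.556 = 3.543 days

3.54 days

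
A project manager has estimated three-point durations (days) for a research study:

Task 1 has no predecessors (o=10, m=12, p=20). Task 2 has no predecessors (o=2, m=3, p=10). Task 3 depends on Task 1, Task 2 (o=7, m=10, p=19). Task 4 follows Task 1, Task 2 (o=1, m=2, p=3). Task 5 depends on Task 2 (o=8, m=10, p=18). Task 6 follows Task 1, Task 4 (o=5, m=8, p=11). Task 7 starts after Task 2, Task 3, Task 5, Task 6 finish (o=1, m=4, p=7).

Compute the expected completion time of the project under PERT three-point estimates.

te_Task 1 = (10 + 4·12 + 20)/6 = 78/6 = 13
te_Task 2 = (2 + 4·3 + 10)/6 = 24/6 = 4
te_Task 3 = (7 + 4·10 + 19)/6 = 66/6 = 11
te_Task 4 = (1 + 4·2 + 3)/6 = 12/6 = 2
te_Task 5 = (8 + 4·10 + 18)/6 = 66/6 = 11
te_Task 6 = (5 + 4·8 + 11)/6 = 48/6 = 8
te_Task 7 = (1 + 4·4 + 7)/6 = 24/6 = 4

Forward pass:
ES_Task 1 = 0; EF_Task 1 = 13
ES_Task 2 = 0; EF_Task 2 = 4
ES_Task 3 = max(EF_Task 1=13, EF_Task 2=4) = 13; EF_Task 3 = 13+11 = 24
ES_Task 4 = max(EF_Task 1=13, EF_Task 2=4) = 13; EF_Task 4 = 13+2 = 15
ES_Task 5 = 4; EF_Task 5 = 4+11 = 15
ES_Task 6 = max(EF_Task 1=13, EF_Task 4=15) = 15; EF_Task 6 = 15+8 = 23
ES_Task 7 = max(EF_Task 2=4, EF_Task 3=24, EF_Task 5=15, EF_Task 6=23) = 24; EF_Task 7 = 24+4 = 28
Expected project duration μ = 28 days. Critical path: Task 1 → Task 3 → Task 7.

28 days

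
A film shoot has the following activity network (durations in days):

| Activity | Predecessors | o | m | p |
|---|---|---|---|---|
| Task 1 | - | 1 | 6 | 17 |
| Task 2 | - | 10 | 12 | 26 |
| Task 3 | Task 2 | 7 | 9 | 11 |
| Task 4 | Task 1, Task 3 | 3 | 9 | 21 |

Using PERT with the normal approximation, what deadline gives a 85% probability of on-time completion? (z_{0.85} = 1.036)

te_Task 1 = (1 + 4·6 + 17)/6 = 42/6 = 7; σ²_Task 1 = ((17−1)/6)² = 7.111
te_Task 2 = (10 + 4·12 + 26)/6 = 84/6 = 14; σ²_Task 2 = ((26−10)/6)² = 7.111
te_Task 3 = (7 + 4·9 + 11)/6 = 54/6 = 9; σ²_Task 3 = ((11−7)/6)² = 0.444
te_Task 4 = (3 + 4·9 + 21)/6 = 60/6 = 10; σ²_Task 4 = ((21−3)/6)² = 9.000

Forward pass:
ES_Task 1 = 0; EF_Task 1 = 7
ES_Task 2 = 0; EF_Task 2 = 14
ES_Task 3 = 14; EF_Task 3 = 14+9 = 23
ES_Task 4 = max(EF_Task 1=7, EF_Task 3=23) = 23; EF_Task 4 = 23+10 = 33
Expected project duration μ = 33 days. Critical path: Task 2 → Task 3 → Task 4.

Variance along critical path = 7.111 + 0.444 + 9.000 = 16.556; σ = 4.069 days.
D = μ + z·σ = 33 + 1.036·4.069 = 37.2 days

37.2 days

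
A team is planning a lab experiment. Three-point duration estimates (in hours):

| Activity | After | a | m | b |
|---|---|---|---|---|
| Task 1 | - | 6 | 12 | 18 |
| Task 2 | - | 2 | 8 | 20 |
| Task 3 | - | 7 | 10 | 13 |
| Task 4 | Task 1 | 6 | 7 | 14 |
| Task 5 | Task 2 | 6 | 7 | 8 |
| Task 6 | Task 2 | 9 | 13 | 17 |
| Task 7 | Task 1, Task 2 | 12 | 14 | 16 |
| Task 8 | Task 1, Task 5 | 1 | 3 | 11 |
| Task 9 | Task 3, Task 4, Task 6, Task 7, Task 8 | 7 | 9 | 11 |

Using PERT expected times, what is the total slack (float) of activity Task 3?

te_Task 1 = (6 + 4·12 + 18)/6 = 72/6 = 12
te_Task 2 = (2 + 4·8 + 20)/6 = 54/6 = 9
te_Task 3 = (7 + 4·10 + 13)/6 = 60/6 = 10
te_Task 4 = (6 + 4·7 + 14)/6 = 48/6 = 8
te_Task 5 = (6 + 4·7 + 8)/6 = 42/6 = 7
te_Task 6 = (9 + 4·13 + 17)/6 = 78/6 = 13
te_Task 7 = (12 + 4·14 + 16)/6 = 84/6 = 14
te_Task 8 = (1 + 4·3 + 11)/6 = 24/6 = 4
te_Task 9 = (7 + 4·9 + 11)/6 = 54/6 = 9

Forward pass:
ES_Task 1 = 0; EF_Task 1 = 12
ES_Task 2 = 0; EF_Task 2 = 9
ES_Task 3 = 0; EF_Task 3 = 10
ES_Task 4 = 12; EF_Task 4 = 12+8 = 20
ES_Task 5 = 9; EF_Task 5 = 9+7 = 16
ES_Task 6 = 9; EF_Task 6 = 9+13 = 22
ES_Task 7 = max(EF_Task 1=12, EF_Task 2=9) = 12; EF_Task 7 = 12+14 = 26
ES_Task 8 = max(EF_Task 1=12, EF_Task 5=16) = 16; EF_Task 8 = 16+4 = 20
ES_Task 9 = max(EF_Task 3=10, EF_Task 4=20, EF_Task 6=22, EF_Task 7=26, EF_Task 8=20) = 26; EF_Task 9 = 26+9 = 35
Expected project duration μ = 35 hours. Critical path: Task 1 → Task 7 → Task 9.

Backward pass:
LF_Task 9 = 35; LS_Task 9 = 35−9 = 26
LF_Task 8 = LS_Task 9 = 26; LS_Task 8 = 26−4 = 22
LF_Task 7 = LS_Task 9 = 26; LS_Task 7 = 26−14 = 12
LF_Task 6 = LS_Task 9 = 26; LS_Task 6 = 26−13 = 13
LF_Task 5 = LS_Task 8 = 22; LS_Task 5 = 22−7 = 15
LF_Task 4 = LS_Task 9 = 26; LS_Task 4 = 26−8 = 18
LF_Task 3 = LS_Task 9 = 26; LS_Task 3 = 26−10 = 16
LF_Task 2 = min(LS_Task 5=15, LS_Task 6=13, LS_Task 7=12) = 12; LS_Task 2 = 12−9 = 3
LF_Task 1 = min(LS_Task 4=18, LS_Task 7=12, LS_Task 8=22) = 12; LS_Task 1 = 12−12 = 0
Slack_Task 3 = LS_Task 3 − ES_Task 3 = 16 − 0 = 16

16 hours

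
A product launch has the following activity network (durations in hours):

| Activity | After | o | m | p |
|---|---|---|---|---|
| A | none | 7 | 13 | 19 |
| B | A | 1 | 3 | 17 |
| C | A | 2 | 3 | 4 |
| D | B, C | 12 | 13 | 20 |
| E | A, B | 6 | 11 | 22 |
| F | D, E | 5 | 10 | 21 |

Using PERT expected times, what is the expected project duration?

te_A = (7 + 4·13 + 19)/6 = 78/6 = 13
te_B = (1 + 4·3 + 17)/6 = 30/6 = 5
te_C = (2 + 4·3 + 4)/6 = 18/6 = 3
te_D = (12 + 4·13 + 20)/6 = 84/6 = 14
te_E = (6 + 4·11 + 22)/6 = 72/6 = 12
te_F = (5 + 4·10 + 21)/6 = 66/6 = 11

Forward pass:
ES_A = 0; EF_A = 13
ES_B = 13; EF_B = 13+5 = 18
ES_C = 13; EF_C = 13+3 = 16
ES_D = max(EF_B=18, EF_C=16) = 18; EF_D = 18+14 = 32
ES_E = max(EF_A=13, EF_B=18) = 18; EF_E = 18+12 = 30
ES_F = max(EF_D=32, EF_E=30) = 32; EF_F = 32+11 = 43
Expected project duration μ = 43 hours. Critical path: A → B → D → F.

43 hours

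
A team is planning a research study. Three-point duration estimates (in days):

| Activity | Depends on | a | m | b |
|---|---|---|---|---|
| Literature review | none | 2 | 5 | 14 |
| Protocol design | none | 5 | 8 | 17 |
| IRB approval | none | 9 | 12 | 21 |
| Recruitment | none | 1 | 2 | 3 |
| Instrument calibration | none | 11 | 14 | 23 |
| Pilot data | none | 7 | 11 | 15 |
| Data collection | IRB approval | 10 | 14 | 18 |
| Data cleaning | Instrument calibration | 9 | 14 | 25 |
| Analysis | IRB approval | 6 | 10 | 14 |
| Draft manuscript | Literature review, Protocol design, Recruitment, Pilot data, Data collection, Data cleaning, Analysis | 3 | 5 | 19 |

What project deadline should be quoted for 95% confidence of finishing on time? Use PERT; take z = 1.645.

te_Literature review = (2 + 4·5 + 14)/6 = 36/6 = 6; σ²_Literature review = ((14−2)/6)² = 4.000
te_Protocol design = (5 + 4·8 + 17)/6 = 54/6 = 9; σ²_Protocol design = ((17−5)/6)² = 4.000
te_IRB approval = (9 + 4·12 + 21)/6 = 78/6 = 13; σ²_IRB approval = ((21−9)/6)² = 4.000
te_Recruitment = (1 + 4·2 + 3)/6 = 12/6 = 2; σ²_Recruitment = ((3−1)/6)² = 0.111
te_Instrument calibration = (11 + 4·14 + 23)/6 = 90/6 = 15; σ²_Instrument calibration = ((23−11)/6)² = 4.000
te_Pilot data = (7 + 4·11 + 15)/6 = 66/6 = 11; σ²_Pilot data = ((15−7)/6)² = 1.778
te_Data collection = (10 + 4·14 + 18)/6 = 84/6 = 14; σ²_Data collection = ((18−10)/6)² = 1.778
te_Data cleaning = (9 + 4·14 + 25)/6 = 90/6 = 15; σ²_Data cleaning = ((25−9)/6)² = 7.111
te_Analysis = (6 + 4·10 + 14)/6 = 60/6 = 10; σ²_Analysis = ((14−6)/6)² = 1.778
te_Draft manuscript = (3 + 4·5 + 19)/6 = 42/6 = 7; σ²_Draft manuscript = ((19−3)/6)² = 7.111

Forward pass:
ES_Literature review = 0; EF_Literature review = 6
ES_Protocol design = 0; EF_Protocol design = 9
ES_IRB approval = 0; EF_IRB approval = 13
ES_Recruitment = 0; EF_Recruitment = 2
ES_Instrument calibration = 0; EF_Instrument calibration = 15
ES_Pilot data = 0; EF_Pilot data = 11
ES_Data collection = 13; EF_Data collection = 13+14 = 27
ES_Data cleaning = 15; EF_Data cleaning = 15+15 = 30
ES_Analysis = 13; EF_Analysis = 13+10 = 23
ES_Draft manuscript = max(EF_Literature review=6, EF_Protocol design=9, EF_Recruitment=2, EF_Pilot data=11, EF_Data collection=27, EF_Data cleaning=30, EF_Analysis=23) = 30; EF_Draft manuscript = 30+7 = 37
Expected project duration μ = 37 days. Critical path: Instrument calibration → Data cleaning → Draft manuscript.

Variance along critical path = 4.000 + 7.111 + 7.111 = 18.222; σ = 4.269 days.
D = μ + z·σ = 37 + 1.645·4.269 = 44.0 days

44.0 days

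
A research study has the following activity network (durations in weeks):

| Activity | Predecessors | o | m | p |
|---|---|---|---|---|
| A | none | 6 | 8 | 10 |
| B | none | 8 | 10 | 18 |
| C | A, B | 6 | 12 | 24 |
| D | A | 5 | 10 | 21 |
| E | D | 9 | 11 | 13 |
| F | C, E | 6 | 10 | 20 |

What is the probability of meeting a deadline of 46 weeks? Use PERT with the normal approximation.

0.914

te_A = (6 + 4·8 + 10)/6 = 48/6 = 8; σ²_A = ((10−6)/6)² = 0.444
te_B = (8 + 4·10 + 18)/6 = 66/6 = 11; σ²_B = ((18−8)/6)² = 2.778
te_C = (6 + 4·12 + 24)/6 = 78/6 = 13; σ²_C = ((24−6)/6)² = 9.000
te_D = (5 + 4·10 + 21)/6 = 66/6 = 11; σ²_D = ((21−5)/6)² = 7.111
te_E = (9 + 4·11 + 13)/6 = 66/6 = 11; σ²_E = ((13−9)/6)² = 0.444
te_F = (6 + 4·10 + 20)/6 = 66/6 = 11; σ²_F = ((20−6)/6)² = 5.444

Forward pass:
ES_A = 0; EF_A = 8
ES_B = 0; EF_B = 11
ES_C = max(EF_A=8, EF_B=11) = 11; EF_C = 11+13 = 24
ES_D = 8; EF_D = 8+11 = 19
ES_E = 19; EF_E = 19+11 = 30
ES_F = max(EF_C=24, EF_E=30) = 30; EF_F = 30+11 = 41
Expected project duration μ = 41 weeks. Critical path: A → D → E → F.

Variance along critical path = 0.444 + 7.111 + 0.444 + 5.444 = 13.444; σ = √13.444 = 3.667 weeks.
Z = (46 − 41) / 3.667 = 1.364
P(T ≤ 46) = Φ(1.364) ≈ 0.914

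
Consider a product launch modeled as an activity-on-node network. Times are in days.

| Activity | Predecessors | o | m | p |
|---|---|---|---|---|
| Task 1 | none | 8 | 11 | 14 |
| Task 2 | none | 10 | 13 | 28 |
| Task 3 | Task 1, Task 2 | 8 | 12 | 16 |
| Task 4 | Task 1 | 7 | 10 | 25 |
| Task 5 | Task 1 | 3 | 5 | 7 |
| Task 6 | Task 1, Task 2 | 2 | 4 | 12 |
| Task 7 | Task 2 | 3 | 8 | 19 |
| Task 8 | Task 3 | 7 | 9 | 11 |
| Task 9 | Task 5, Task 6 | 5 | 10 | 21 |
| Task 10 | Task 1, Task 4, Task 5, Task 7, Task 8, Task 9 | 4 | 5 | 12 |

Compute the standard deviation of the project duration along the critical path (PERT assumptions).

3.61 days

te_Task 1 = (8 + 4·11 + 14)/6 = 66/6 = 11; σ²_Task 1 = ((14−8)/6)² = 1.000
te_Task 2 = (10 + 4·13 + 28)/6 = 90/6 = 15; σ²_Task 2 = ((28−10)/6)² = 9.000
te_Task 3 = (8 + 4·12 + 16)/6 = 72/6 = 12; σ²_Task 3 = ((16−8)/6)² = 1.778
te_Task 4 = (7 + 4·10 + 25)/6 = 72/6 = 12; σ²_Task 4 = ((25−7)/6)² = 9.000
te_Task 5 = (3 + 4·5 + 7)/6 = 30/6 = 5; σ²_Task 5 = ((7−3)/6)² = 0.444
te_Task 6 = (2 + 4·4 + 12)/6 = 30/6 = 5; σ²_Task 6 = ((12−2)/6)² = 2.778
te_Task 7 = (3 + 4·8 + 19)/6 = 54/6 = 9; σ²_Task 7 = ((19−3)/6)² = 7.111
te_Task 8 = (7 + 4·9 + 11)/6 = 54/6 = 9; σ²_Task 8 = ((11−7)/6)² = 0.444
te_Task 9 = (5 + 4·10 + 21)/6 = 66/6 = 11; σ²_Task 9 = ((21−5)/6)² = 7.111
te_Task 10 = (4 + 4·5 + 12)/6 = 36/6 = 6; σ²_Task 10 = ((12−4)/6)² = 1.778

Forward pass:
ES_Task 1 = 0; EF_Task 1 = 11
ES_Task 2 = 0; EF_Task 2 = 15
ES_Task 3 = max(EF_Task 1=11, EF_Task 2=15) = 15; EF_Task 3 = 15+12 = 27
ES_Task 4 = 11; EF_Task 4 = 11+12 = 23
ES_Task 5 = 11; EF_Task 5 = 11+5 = 16
ES_Task 6 = max(EF_Task 1=11, EF_Task 2=15) = 15; EF_Task 6 = 15+5 = 20
ES_Task 7 = 15; EF_Task 7 = 15+9 = 24
ES_Task 8 = 27; EF_Task 8 = 27+9 = 36
ES_Task 9 = max(EF_Task 5=16, EF_Task 6=20) = 20; EF_Task 9 = 20+11 = 31
ES_Task 10 = max(EF_Task 1=11, EF_Task 4=23, EF_Task 5=16, EF_Task 7=24, EF_Task 8=36, EF_Task 9=31) = 36; EF_Task 10 = 36+6 = 42
Expected project duration μ = 42 days. Critical path: Task 2 → Task 3 → Task 8 → Task 10.

Variance along critical path = 9.000 + 1.778 + 0.444 + 1.778 = 13.000
σ = √13.000 = 3.606 days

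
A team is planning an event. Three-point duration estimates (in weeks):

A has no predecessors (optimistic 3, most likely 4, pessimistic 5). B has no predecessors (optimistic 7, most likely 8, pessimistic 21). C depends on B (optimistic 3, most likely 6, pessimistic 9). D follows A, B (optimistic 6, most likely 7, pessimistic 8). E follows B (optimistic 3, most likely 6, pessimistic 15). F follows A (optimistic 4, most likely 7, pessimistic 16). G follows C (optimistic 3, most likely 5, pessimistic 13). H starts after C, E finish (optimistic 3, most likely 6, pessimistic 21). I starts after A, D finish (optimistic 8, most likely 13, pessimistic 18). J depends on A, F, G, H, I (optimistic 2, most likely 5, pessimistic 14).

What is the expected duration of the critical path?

36 weeks

te_A = (3 + 4·4 + 5)/6 = 24/6 = 4
te_B = (7 + 4·8 + 21)/6 = 60/6 = 10
te_C = (3 + 4·6 + 9)/6 = 36/6 = 6
te_D = (6 + 4·7 + 8)/6 = 42/6 = 7
te_E = (3 + 4·6 + 15)/6 = 42/6 = 7
te_F = (4 + 4·7 + 16)/6 = 48/6 = 8
te_G = (3 + 4·5 + 13)/6 = 36/6 = 6
te_H = (3 + 4·6 + 21)/6 = 48/6 = 8
te_I = (8 + 4·13 + 18)/6 = 78/6 = 13
te_J = (2 + 4·5 + 14)/6 = 36/6 = 6

Forward pass:
ES_A = 0; EF_A = 4
ES_B = 0; EF_B = 10
ES_C = 10; EF_C = 10+6 = 16
ES_D = max(EF_A=4, EF_B=10) = 10; EF_D = 10+7 = 17
ES_E = 10; EF_E = 10+7 = 17
ES_F = 4; EF_F = 4+8 = 12
ES_G = 16; EF_G = 16+6 = 22
ES_H = max(EF_C=16, EF_E=17) = 17; EF_H = 17+8 = 25
ES_I = max(EF_A=4, EF_D=17) = 17; EF_I = 17+13 = 30
ES_J = max(EF_A=4, EF_F=12, EF_G=22, EF_H=25, EF_I=30) = 30; EF_J = 30+6 = 36
Expected project duration μ = 36 weeks. Critical path: B → D → I → J.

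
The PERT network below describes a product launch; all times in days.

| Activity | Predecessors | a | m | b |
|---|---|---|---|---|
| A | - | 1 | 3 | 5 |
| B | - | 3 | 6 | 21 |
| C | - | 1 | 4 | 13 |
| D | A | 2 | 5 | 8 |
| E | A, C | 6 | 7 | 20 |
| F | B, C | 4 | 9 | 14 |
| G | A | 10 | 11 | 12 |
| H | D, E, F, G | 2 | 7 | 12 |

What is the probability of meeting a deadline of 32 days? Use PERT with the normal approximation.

0.982

te_A = (1 + 4·3 + 5)/6 = 18/6 = 3; σ²_A = ((5−1)/6)² = 0.444
te_B = (3 + 4·6 + 21)/6 = 48/6 = 8; σ²_B = ((21−3)/6)² = 9.000
te_C = (1 + 4·4 + 13)/6 = 30/6 = 5; σ²_C = ((13−1)/6)² = 4.000
te_D = (2 + 4·5 + 8)/6 = 30/6 = 5; σ²_D = ((8−2)/6)² = 1.000
te_E = (6 + 4·7 + 20)/6 = 54/6 = 9; σ²_E = ((20−6)/6)² = 5.444
te_F = (4 + 4·9 + 14)/6 = 54/6 = 9; σ²_F = ((14−4)/6)² = 2.778
te_G = (10 + 4·11 + 12)/6 = 66/6 = 11; σ²_G = ((12−10)/6)² = 0.111
te_H = (2 + 4·7 + 12)/6 = 42/6 = 7; σ²_H = ((12−2)/6)² = 2.778

Forward pass:
ES_A = 0; EF_A = 3
ES_B = 0; EF_B = 8
ES_C = 0; EF_C = 5
ES_D = 3; EF_D = 3+5 = 8
ES_E = max(EF_A=3, EF_C=5) = 5; EF_E = 5+9 = 14
ES_F = max(EF_B=8, EF_C=5) = 8; EF_F = 8+9 = 17
ES_G = 3; EF_G = 3+11 = 14
ES_H = max(EF_D=8, EF_E=14, EF_F=17, EF_G=14) = 17; EF_H = 17+7 = 24
Expected project duration μ = 24 days. Critical path: B → F → H.

Variance along critical path = 9.000 + 2.778 + 2.778 = 14.556; σ = √14.556 = 3.815 days.
Z = (32 − 24) / 3.815 = 2.097
P(T ≤ 32) = Φ(2.097) ≈ 0.982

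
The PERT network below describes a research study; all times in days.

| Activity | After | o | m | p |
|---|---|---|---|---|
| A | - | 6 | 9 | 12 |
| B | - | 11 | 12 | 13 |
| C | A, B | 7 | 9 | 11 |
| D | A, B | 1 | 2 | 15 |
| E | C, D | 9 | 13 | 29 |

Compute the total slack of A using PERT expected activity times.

3 days

te_A = (6 + 4·9 + 12)/6 = 54/6 = 9
te_B = (11 + 4·12 + 13)/6 = 72/6 = 12
te_C = (7 + 4·9 + 11)/6 = 54/6 = 9
te_D = (1 + 4·2 + 15)/6 = 24/6 = 4
te_E = (9 + 4·13 + 29)/6 = 90/6 = 15

Forward pass:
ES_A = 0; EF_A = 9
ES_B = 0; EF_B = 12
ES_C = max(EF_A=9, EF_B=12) = 12; EF_C = 12+9 = 21
ES_D = max(EF_A=9, EF_B=12) = 12; EF_D = 12+4 = 16
ES_E = max(EF_C=21, EF_D=16) = 21; EF_E = 21+15 = 36
Expected project duration μ = 36 days. Critical path: B → C → E.

Backward pass:
LF_E = 36; LS_E = 36−15 = 21
LF_D = LS_E = 21; LS_D = 21−4 = 17
LF_C = LS_E = 21; LS_C = 21−9 = 12
LF_B = min(LS_C=12, LS_D=17) = 12; LS_B = 12−12 = 0
LF_A = min(LS_C=12, LS_D=17) = 12; LS_A = 12−9 = 3
Slack_A = LS_A − ES_A = 3 − 0 = 3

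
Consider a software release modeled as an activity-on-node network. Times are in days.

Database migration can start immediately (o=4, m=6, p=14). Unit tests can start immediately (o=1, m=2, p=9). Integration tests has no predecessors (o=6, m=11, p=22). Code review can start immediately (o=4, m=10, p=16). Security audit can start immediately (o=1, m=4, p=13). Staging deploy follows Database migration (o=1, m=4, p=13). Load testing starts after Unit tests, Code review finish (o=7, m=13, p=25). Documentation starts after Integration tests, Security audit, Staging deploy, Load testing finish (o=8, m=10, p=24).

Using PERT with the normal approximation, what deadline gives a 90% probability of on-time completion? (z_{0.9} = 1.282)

41.7 days

te_Database migration = (4 + 4·6 + 14)/6 = 42/6 = 7; σ²_Database migration = ((14−4)/6)² = 2.778
te_Unit tests = (1 + 4·2 + 9)/6 = 18/6 = 3; σ²_Unit tests = ((9−1)/6)² = 1.778
te_Integration tests = (6 + 4·11 + 22)/6 = 72/6 = 12; σ²_Integration tests = ((22−6)/6)² = 7.111
te_Code review = (4 + 4·10 + 16)/6 = 60/6 = 10; σ²_Code review = ((16−4)/6)² = 4.000
te_Security audit = (1 + 4·4 + 13)/6 = 30/6 = 5; σ²_Security audit = ((13−1)/6)² = 4.000
te_Staging deploy = (1 + 4·4 + 13)/6 = 30/6 = 5; σ²_Staging deploy = ((13−1)/6)² = 4.000
te_Load testing = (7 + 4·13 + 25)/6 = 84/6 = 14; σ²_Load testing = ((25−7)/6)² = 9.000
te_Documentation = (8 + 4·10 + 24)/6 = 72/6 = 12; σ²_Documentation = ((24−8)/6)² = 7.111

Forward pass:
ES_Database migration = 0; EF_Database migration = 7
ES_Unit tests = 0; EF_Unit tests = 3
ES_Integration tests = 0; EF_Integration tests = 12
ES_Code review = 0; EF_Code review = 10
ES_Security audit = 0; EF_Security audit = 5
ES_Staging deploy = 7; EF_Staging deploy = 7+5 = 12
ES_Load testing = max(EF_Unit tests=3, EF_Code review=10) = 10; EF_Load testing = 10+14 = 24
ES_Documentation = max(EF_Integration tests=12, EF_Security audit=5, EF_Staging deploy=12, EF_Load testing=24) = 24; EF_Documentation = 24+12 = 36
Expected project duration μ = 36 days. Critical path: Code review → Load testing → Documentation.

Variance along critical path = 4.000 + 9.000 + 7.111 = 20.111; σ = 4.485 days.
D = μ + z·σ = 36 + 1.282·4.485 = 41.7 days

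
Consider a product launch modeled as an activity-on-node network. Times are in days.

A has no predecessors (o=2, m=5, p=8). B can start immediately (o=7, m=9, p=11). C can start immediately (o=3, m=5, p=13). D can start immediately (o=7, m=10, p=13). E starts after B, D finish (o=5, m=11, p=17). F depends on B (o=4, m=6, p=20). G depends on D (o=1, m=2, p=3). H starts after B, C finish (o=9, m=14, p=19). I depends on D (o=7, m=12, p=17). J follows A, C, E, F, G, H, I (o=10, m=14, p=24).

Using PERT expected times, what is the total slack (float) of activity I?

te_A = (2 + 4·5 + 8)/6 = 30/6 = 5
te_B = (7 + 4·9 + 11)/6 = 54/6 = 9
te_C = (3 + 4·5 + 13)/6 = 36/6 = 6
te_D = (7 + 4·10 + 13)/6 = 60/6 = 10
te_E = (5 + 4·11 + 17)/6 = 66/6 = 11
te_F = (4 + 4·6 + 20)/6 = 48/6 = 8
te_G = (1 + 4·2 + 3)/6 = 12/6 = 2
te_H = (9 + 4·14 + 19)/6 = 84/6 = 14
te_I = (7 + 4·12 + 17)/6 = 72/6 = 12
te_J = (10 + 4·14 + 24)/6 = 90/6 = 15

Forward pass:
ES_A = 0; EF_A = 5
ES_B = 0; EF_B = 9
ES_C = 0; EF_C = 6
ES_D = 0; EF_D = 10
ES_E = max(EF_B=9, EF_D=10) = 10; EF_E = 10+11 = 21
ES_F = 9; EF_F = 9+8 = 17
ES_G = 10; EF_G = 10+2 = 12
ES_H = max(EF_B=9, EF_C=6) = 9; EF_H = 9+14 = 23
ES_I = 10; EF_I = 10+12 = 22
ES_J = max(EF_A=5, EF_C=6, EF_E=21, EF_F=17, EF_G=12, EF_H=23, EF_I=22) = 23; EF_J = 23+15 = 38
Expected project duration μ = 38 days. Critical path: B → H → J.

Backward pass:
LF_J = 38; LS_J = 38−15 = 23
LF_I = LS_J = 23; LS_I = 23−12 = 11
LF_H = LS_J = 23; LS_H = 23−14 = 9
LF_G = LS_J = 23; LS_G = 23−2 = 21
LF_F = LS_J = 23; LS_F = 23−8 = 15
LF_E = LS_J = 23; LS_E = 23−11 = 12
LF_D = min(LS_E=12, LS_G=21, LS_I=11) = 11; LS_D = 11−10 = 1
LF_C = min(LS_H=9, LS_J=23) = 9; LS_C = 9−6 = 3
LF_B = min(LS_E=12, LS_F=15, LS_H=9) = 9; LS_B = 9−9 = 0
LF_A = LS_J = 23; LS_A = 23−5 = 18
Slack_I = LS_I − ES_I = 11 − 10 = 1

1 days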